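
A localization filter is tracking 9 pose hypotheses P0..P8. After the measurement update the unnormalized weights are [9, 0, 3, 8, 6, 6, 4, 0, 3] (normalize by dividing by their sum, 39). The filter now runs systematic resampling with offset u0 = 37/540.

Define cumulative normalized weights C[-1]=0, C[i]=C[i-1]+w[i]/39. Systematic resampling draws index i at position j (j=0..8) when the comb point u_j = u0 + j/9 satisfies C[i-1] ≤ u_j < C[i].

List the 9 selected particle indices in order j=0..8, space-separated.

0 0 2 3 4 4 5 6 8

C = [3/13, 3/13, 4/13, 20/39, 2/3, 32/39, 12/13, 12/13, 1]
j=0: u_0=37/540 ∈ [0, 3/13) → index 0
j=1: u_1=97/540 ∈ [0, 3/13) → index 0
j=2: u_2=157/540 ∈ [3/13, 4/13) → index 2
j=3: u_3=217/540 ∈ [4/13, 20/39) → index 3
j=4: u_4=277/540 ∈ [20/39, 2/3) → index 4
j=5: u_5=337/540 ∈ [20/39, 2/3) → index 4
j=6: u_6=397/540 ∈ [2/3, 32/39) → index 5
j=7: u_7=457/540 ∈ [32/39, 12/13) → index 6
j=8: u_8=517/540 ∈ [12/13, 1) → index 8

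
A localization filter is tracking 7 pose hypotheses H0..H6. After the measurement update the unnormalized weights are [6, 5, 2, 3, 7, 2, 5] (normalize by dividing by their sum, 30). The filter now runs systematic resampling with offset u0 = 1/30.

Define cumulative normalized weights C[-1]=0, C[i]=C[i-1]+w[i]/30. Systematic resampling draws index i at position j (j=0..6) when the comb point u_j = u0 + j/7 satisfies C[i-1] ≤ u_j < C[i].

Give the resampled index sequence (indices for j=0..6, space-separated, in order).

C = [1/5, 11/30, 13/30, 8/15, 23/30, 5/6, 1]
j=0: u_0=1/30 ∈ [0, 1/5) → index 0
j=1: u_1=37/210 ∈ [0, 1/5) → index 0
j=2: u_2=67/210 ∈ [1/5, 11/30) → index 1
j=3: u_3=97/210 ∈ [13/30, 8/15) → index 3
j=4: u_4=127/210 ∈ [8/15, 23/30) → index 4
j=5: u_5=157/210 ∈ [8/15, 23/30) → index 4
j=6: u_6=187/210 ∈ [5/6, 1) → index 6

0 0 1 3 4 4 6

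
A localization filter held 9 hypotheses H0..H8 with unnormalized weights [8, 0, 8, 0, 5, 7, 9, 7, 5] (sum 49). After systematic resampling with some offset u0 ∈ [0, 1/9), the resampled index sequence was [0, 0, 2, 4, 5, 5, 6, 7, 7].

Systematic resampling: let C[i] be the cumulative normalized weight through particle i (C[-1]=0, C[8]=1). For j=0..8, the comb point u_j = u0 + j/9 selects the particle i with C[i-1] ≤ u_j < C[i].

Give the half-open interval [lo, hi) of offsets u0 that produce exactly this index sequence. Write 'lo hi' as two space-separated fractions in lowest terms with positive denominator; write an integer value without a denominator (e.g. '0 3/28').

C = [8/49, 8/49, 16/49, 16/49, 3/7, 4/7, 37/49, 44/49, 1]
j=0 picked index 0: u0 ∈ [0, 8/49)
j=1 picked index 0: u0 ∈ [-1/9, 23/441)
j=2 picked index 2: u0 ∈ [-26/441, 46/441)
j=3 picked index 4: u0 ∈ [-1/147, 2/21)
j=4 picked index 5: u0 ∈ [-1/63, 8/63)
j=5 picked index 5: u0 ∈ [-8/63, 1/63)
j=6 picked index 6: u0 ∈ [-2/21, 13/147)
j=7 picked index 7: u0 ∈ [-10/441, 53/441)
j=8 picked index 7: u0 ∈ [-59/441, 4/441)
intersection: [0, 4/441)

0 4/441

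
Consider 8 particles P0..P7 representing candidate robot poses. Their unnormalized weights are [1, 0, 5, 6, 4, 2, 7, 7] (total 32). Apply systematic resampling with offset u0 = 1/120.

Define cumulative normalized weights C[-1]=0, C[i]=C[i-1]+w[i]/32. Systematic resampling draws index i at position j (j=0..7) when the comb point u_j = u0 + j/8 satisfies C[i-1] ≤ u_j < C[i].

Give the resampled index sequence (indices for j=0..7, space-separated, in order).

C = [1/32, 1/32, 3/16, 3/8, 1/2, 9/16, 25/32, 1]
j=0: u_0=1/120 ∈ [0, 1/32) → index 0
j=1: u_1=2/15 ∈ [1/32, 3/16) → index 2
j=2: u_2=31/120 ∈ [3/16, 3/8) → index 3
j=3: u_3=23/60 ∈ [3/8, 1/2) → index 4
j=4: u_4=61/120 ∈ [1/2, 9/16) → index 5
j=5: u_5=19/30 ∈ [9/16, 25/32) → index 6
j=6: u_6=91/120 ∈ [9/16, 25/32) → index 6
j=7: u_7=53/60 ∈ [25/32, 1) → index 7

0 2 3 4 5 6 6 7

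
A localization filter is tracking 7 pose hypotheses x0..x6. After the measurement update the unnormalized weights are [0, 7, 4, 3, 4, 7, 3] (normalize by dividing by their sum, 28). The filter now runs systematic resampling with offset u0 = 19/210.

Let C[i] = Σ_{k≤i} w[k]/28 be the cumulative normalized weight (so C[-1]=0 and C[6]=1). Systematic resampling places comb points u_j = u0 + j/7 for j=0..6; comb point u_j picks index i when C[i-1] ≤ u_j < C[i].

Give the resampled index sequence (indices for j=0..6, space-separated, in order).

C = [0, 1/4, 11/28, 1/2, 9/14, 25/28, 1]
j=0: u_0=19/210 ∈ [0, 1/4) → index 1
j=1: u_1=7/30 ∈ [0, 1/4) → index 1
j=2: u_2=79/210 ∈ [1/4, 11/28) → index 2
j=3: u_3=109/210 ∈ [1/2, 9/14) → index 4
j=4: u_4=139/210 ∈ [9/14, 25/28) → index 5
j=5: u_5=169/210 ∈ [9/14, 25/28) → index 5
j=6: u_6=199/210 ∈ [25/28, 1) → index 6

1 1 2 4 5 5 6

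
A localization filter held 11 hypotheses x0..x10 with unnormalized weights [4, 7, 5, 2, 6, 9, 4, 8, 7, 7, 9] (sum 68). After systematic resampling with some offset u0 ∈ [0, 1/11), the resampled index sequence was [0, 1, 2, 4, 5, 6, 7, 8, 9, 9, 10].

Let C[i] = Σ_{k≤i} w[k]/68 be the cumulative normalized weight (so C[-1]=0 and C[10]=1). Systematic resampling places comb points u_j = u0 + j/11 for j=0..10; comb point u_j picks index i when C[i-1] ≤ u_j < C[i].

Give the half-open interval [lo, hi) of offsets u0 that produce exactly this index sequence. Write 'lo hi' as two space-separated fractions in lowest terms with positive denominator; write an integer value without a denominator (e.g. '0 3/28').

7/187 37/748

C = [1/17, 11/68, 4/17, 9/34, 6/17, 33/68, 37/68, 45/68, 13/17, 59/68, 1]
j=0 picked index 0: u0 ∈ [0, 1/17)
j=1 picked index 1: u0 ∈ [-6/187, 53/748)
j=2 picked index 2: u0 ∈ [-15/748, 10/187)
j=3 picked index 4: u0 ∈ [-3/374, 15/187)
j=4 picked index 5: u0 ∈ [-2/187, 91/748)
j=5 picked index 6: u0 ∈ [23/748, 67/748)
j=6 picked index 7: u0 ∈ [-1/748, 87/748)
j=7 picked index 8: u0 ∈ [19/748, 24/187)
j=8 picked index 9: u0 ∈ [7/187, 105/748)
j=9 picked index 9: u0 ∈ [-10/187, 37/748)
j=10 picked index 10: u0 ∈ [-31/748, 1/11)
intersection: [7/187, 37/748)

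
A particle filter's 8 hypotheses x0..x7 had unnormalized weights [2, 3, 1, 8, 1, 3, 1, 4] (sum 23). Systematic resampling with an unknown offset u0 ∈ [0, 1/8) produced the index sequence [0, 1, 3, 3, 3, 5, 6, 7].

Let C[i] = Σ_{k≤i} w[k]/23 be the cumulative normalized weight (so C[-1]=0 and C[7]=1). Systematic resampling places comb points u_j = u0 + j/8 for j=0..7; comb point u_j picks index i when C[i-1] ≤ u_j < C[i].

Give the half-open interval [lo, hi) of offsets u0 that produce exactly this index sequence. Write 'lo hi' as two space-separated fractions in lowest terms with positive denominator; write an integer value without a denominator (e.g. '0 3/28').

C = [2/23, 5/23, 6/23, 14/23, 15/23, 18/23, 19/23, 1]
j=0 picked index 0: u0 ∈ [0, 2/23)
j=1 picked index 1: u0 ∈ [-7/184, 17/184)
j=2 picked index 3: u0 ∈ [1/92, 33/92)
j=3 picked index 3: u0 ∈ [-21/184, 43/184)
j=4 picked index 3: u0 ∈ [-11/46, 5/46)
j=5 picked index 5: u0 ∈ [5/184, 29/184)
j=6 picked index 6: u0 ∈ [3/92, 7/92)
j=7 picked index 7: u0 ∈ [-9/184, 1/8)
intersection: [3/92, 7/92)

3/92 7/92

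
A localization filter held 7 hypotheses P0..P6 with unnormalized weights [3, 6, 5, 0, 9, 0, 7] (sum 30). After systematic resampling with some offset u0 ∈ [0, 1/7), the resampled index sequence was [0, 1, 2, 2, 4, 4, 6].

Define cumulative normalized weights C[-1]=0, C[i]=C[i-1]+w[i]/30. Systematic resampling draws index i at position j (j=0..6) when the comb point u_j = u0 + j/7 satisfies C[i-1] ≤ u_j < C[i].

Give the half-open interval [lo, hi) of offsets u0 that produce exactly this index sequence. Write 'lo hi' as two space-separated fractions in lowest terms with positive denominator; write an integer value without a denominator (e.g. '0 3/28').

C = [1/10, 3/10, 7/15, 7/15, 23/30, 23/30, 1]
j=0 picked index 0: u0 ∈ [0, 1/10)
j=1 picked index 1: u0 ∈ [-3/70, 11/70)
j=2 picked index 2: u0 ∈ [1/70, 19/105)
j=3 picked index 2: u0 ∈ [-9/70, 4/105)
j=4 picked index 4: u0 ∈ [-11/105, 41/210)
j=5 picked index 4: u0 ∈ [-26/105, 11/210)
j=6 picked index 6: u0 ∈ [-19/210, 1/7)
intersection: [1/70, 4/105)

1/70 4/105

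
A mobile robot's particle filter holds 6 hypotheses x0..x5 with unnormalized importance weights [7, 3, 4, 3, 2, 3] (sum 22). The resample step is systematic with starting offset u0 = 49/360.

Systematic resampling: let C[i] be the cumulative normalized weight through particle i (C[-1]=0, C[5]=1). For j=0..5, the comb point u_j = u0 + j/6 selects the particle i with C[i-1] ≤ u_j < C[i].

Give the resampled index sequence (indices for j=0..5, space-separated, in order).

C = [7/22, 5/11, 7/11, 17/22, 19/22, 1]
j=0: u_0=49/360 ∈ [0, 7/22) → index 0
j=1: u_1=109/360 ∈ [0, 7/22) → index 0
j=2: u_2=169/360 ∈ [5/11, 7/11) → index 2
j=3: u_3=229/360 ∈ [5/11, 7/11) → index 2
j=4: u_4=289/360 ∈ [17/22, 19/22) → index 4
j=5: u_5=349/360 ∈ [19/22, 1) → index 5

0 0 2 2 4 5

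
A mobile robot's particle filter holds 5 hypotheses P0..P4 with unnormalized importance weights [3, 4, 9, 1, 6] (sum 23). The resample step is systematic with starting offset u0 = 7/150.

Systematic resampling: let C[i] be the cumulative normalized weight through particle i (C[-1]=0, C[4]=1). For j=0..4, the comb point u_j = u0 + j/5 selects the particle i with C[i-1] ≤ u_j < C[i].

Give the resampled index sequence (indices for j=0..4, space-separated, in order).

0 1 2 2 4

C = [3/23, 7/23, 16/23, 17/23, 1]
j=0: u_0=7/150 ∈ [0, 3/23) → index 0
j=1: u_1=37/150 ∈ [3/23, 7/23) → index 1
j=2: u_2=67/150 ∈ [7/23, 16/23) → index 2
j=3: u_3=97/150 ∈ [7/23, 16/23) → index 2
j=4: u_4=127/150 ∈ [17/23, 1) → index 4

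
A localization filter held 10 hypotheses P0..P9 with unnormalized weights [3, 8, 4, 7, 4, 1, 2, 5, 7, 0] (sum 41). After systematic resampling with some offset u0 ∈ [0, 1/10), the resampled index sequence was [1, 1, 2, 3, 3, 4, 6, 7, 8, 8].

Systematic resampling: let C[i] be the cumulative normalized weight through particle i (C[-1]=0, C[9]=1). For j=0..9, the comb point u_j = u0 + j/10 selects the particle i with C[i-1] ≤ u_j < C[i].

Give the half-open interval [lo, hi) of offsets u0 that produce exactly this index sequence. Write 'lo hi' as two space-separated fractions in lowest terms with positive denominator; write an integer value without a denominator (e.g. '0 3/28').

C = [3/41, 11/41, 15/41, 22/41, 26/41, 27/41, 29/41, 34/41, 1, 1]
j=0 picked index 1: u0 ∈ [3/41, 11/41)
j=1 picked index 1: u0 ∈ [-11/410, 69/410)
j=2 picked index 2: u0 ∈ [14/205, 34/205)
j=3 picked index 3: u0 ∈ [27/410, 97/410)
j=4 picked index 3: u0 ∈ [-7/205, 28/205)
j=5 picked index 4: u0 ∈ [3/82, 11/82)
j=6 picked index 6: u0 ∈ [12/205, 22/205)
j=7 picked index 7: u0 ∈ [3/410, 53/410)
j=8 picked index 8: u0 ∈ [6/205, 1/5)
j=9 picked index 8: u0 ∈ [-29/410, 1/10)
intersection: [3/41, 1/10)

3/41 1/10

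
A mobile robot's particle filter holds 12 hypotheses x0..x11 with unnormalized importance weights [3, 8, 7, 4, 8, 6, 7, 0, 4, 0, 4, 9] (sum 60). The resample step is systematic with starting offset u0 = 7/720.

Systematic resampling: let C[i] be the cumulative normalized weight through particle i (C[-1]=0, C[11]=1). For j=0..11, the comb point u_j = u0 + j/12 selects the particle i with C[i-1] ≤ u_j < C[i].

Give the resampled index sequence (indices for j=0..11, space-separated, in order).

0 1 1 2 3 4 5 5 6 8 10 11

C = [1/20, 11/60, 3/10, 11/30, 1/2, 3/5, 43/60, 43/60, 47/60, 47/60, 17/20, 1]
j=0: u_0=7/720 ∈ [0, 1/20) → index 0
j=1: u_1=67/720 ∈ [1/20, 11/60) → index 1
j=2: u_2=127/720 ∈ [1/20, 11/60) → index 1
j=3: u_3=187/720 ∈ [11/60, 3/10) → index 2
j=4: u_4=247/720 ∈ [3/10, 11/30) → index 3
j=5: u_5=307/720 ∈ [11/30, 1/2) → index 4
j=6: u_6=367/720 ∈ [1/2, 3/5) → index 5
j=7: u_7=427/720 ∈ [1/2, 3/5) → index 5
j=8: u_8=487/720 ∈ [3/5, 43/60) → index 6
j=9: u_9=547/720 ∈ [43/60, 47/60) → index 8
j=10: u_10=607/720 ∈ [47/60, 17/20) → index 10
j=11: u_11=667/720 ∈ [17/20, 1) → index 11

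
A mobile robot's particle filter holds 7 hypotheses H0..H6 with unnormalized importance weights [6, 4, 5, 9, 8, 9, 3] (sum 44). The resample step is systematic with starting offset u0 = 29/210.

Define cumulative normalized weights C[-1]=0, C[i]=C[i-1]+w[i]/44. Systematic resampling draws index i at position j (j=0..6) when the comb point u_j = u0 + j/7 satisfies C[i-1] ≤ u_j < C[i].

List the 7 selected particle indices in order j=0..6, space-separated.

C = [3/22, 5/22, 15/44, 6/11, 8/11, 41/44, 1]
j=0: u_0=29/210 ∈ [3/22, 5/22) → index 1
j=1: u_1=59/210 ∈ [5/22, 15/44) → index 2
j=2: u_2=89/210 ∈ [15/44, 6/11) → index 3
j=3: u_3=17/30 ∈ [6/11, 8/11) → index 4
j=4: u_4=149/210 ∈ [6/11, 8/11) → index 4
j=5: u_5=179/210 ∈ [8/11, 41/44) → index 5
j=6: u_6=209/210 ∈ [41/44, 1) → index 6

1 2 3 4 4 5 6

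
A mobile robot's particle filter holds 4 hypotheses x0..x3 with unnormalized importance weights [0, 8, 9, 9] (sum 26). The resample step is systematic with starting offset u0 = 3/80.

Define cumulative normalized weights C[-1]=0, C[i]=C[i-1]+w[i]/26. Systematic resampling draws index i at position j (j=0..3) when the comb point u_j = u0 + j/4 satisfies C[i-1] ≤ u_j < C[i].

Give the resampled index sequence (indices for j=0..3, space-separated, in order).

C = [0, 4/13, 17/26, 1]
j=0: u_0=3/80 ∈ [0, 4/13) → index 1
j=1: u_1=23/80 ∈ [0, 4/13) → index 1
j=2: u_2=43/80 ∈ [4/13, 17/26) → index 2
j=3: u_3=63/80 ∈ [17/26, 1) → index 3

1 1 2 3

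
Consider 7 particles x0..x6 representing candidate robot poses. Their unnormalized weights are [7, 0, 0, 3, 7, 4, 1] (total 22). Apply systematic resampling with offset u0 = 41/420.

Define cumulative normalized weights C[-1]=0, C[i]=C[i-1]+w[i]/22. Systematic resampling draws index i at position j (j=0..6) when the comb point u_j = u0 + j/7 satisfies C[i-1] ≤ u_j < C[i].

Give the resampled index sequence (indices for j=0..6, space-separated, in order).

C = [7/22, 7/22, 7/22, 5/11, 17/22, 21/22, 1]
j=0: u_0=41/420 ∈ [0, 7/22) → index 0
j=1: u_1=101/420 ∈ [0, 7/22) → index 0
j=2: u_2=23/60 ∈ [7/22, 5/11) → index 3
j=3: u_3=221/420 ∈ [5/11, 17/22) → index 4
j=4: u_4=281/420 ∈ [5/11, 17/22) → index 4
j=5: u_5=341/420 ∈ [17/22, 21/22) → index 5
j=6: u_6=401/420 ∈ [21/22, 1) → index 6

0 0 3 4 4 5 6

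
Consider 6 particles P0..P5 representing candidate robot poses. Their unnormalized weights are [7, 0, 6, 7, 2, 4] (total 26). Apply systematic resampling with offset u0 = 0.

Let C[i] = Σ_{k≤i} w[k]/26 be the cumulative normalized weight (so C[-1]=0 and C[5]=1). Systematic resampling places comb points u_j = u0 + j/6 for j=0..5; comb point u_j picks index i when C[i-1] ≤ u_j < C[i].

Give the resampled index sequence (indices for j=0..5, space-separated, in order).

C = [7/26, 7/26, 1/2, 10/13, 11/13, 1]
j=0: u_0=0 ∈ [0, 7/26) → index 0
j=1: u_1=1/6 ∈ [0, 7/26) → index 0
j=2: u_2=1/3 ∈ [7/26, 1/2) → index 2
j=3: u_3=1/2 ∈ [1/2, 10/13) → index 3
j=4: u_4=2/3 ∈ [1/2, 10/13) → index 3
j=5: u_5=5/6 ∈ [10/13, 11/13) → index 4

0 0 2 3 3 4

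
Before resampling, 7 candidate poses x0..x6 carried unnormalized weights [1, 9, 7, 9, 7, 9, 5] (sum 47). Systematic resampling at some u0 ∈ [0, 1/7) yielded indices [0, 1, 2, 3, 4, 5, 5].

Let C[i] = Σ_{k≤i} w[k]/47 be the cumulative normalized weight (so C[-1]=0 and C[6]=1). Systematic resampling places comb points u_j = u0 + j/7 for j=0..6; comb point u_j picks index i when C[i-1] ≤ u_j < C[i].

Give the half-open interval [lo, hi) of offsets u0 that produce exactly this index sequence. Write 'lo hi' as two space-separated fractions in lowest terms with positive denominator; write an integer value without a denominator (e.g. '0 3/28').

C = [1/47, 10/47, 17/47, 26/47, 33/47, 42/47, 1]
j=0 picked index 0: u0 ∈ [0, 1/47)
j=1 picked index 1: u0 ∈ [-40/329, 23/329)
j=2 picked index 2: u0 ∈ [-24/329, 25/329)
j=3 picked index 3: u0 ∈ [-22/329, 41/329)
j=4 picked index 4: u0 ∈ [-6/329, 43/329)
j=5 picked index 5: u0 ∈ [-4/329, 59/329)
j=6 picked index 5: u0 ∈ [-51/329, 12/329)
intersection: [0, 1/47)

0 1/47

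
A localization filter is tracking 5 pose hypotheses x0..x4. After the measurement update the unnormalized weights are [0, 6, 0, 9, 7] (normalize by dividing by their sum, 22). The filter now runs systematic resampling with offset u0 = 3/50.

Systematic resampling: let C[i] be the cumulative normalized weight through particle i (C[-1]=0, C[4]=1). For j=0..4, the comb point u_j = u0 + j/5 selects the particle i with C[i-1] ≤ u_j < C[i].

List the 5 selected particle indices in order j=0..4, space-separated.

1 1 3 3 4

C = [0, 3/11, 3/11, 15/22, 1]
j=0: u_0=3/50 ∈ [0, 3/11) → index 1
j=1: u_1=13/50 ∈ [0, 3/11) → index 1
j=2: u_2=23/50 ∈ [3/11, 15/22) → index 3
j=3: u_3=33/50 ∈ [3/11, 15/22) → index 3
j=4: u_4=43/50 ∈ [15/22, 1) → index 4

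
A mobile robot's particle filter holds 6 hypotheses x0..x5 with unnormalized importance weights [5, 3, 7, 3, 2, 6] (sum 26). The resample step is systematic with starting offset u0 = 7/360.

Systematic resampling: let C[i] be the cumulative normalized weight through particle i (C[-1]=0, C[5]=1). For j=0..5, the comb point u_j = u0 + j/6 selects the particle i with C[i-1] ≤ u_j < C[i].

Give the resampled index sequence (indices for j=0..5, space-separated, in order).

0 0 2 2 3 5

C = [5/26, 4/13, 15/26, 9/13, 10/13, 1]
j=0: u_0=7/360 ∈ [0, 5/26) → index 0
j=1: u_1=67/360 ∈ [0, 5/26) → index 0
j=2: u_2=127/360 ∈ [4/13, 15/26) → index 2
j=3: u_3=187/360 ∈ [4/13, 15/26) → index 2
j=4: u_4=247/360 ∈ [15/26, 9/13) → index 3
j=5: u_5=307/360 ∈ [10/13, 1) → index 5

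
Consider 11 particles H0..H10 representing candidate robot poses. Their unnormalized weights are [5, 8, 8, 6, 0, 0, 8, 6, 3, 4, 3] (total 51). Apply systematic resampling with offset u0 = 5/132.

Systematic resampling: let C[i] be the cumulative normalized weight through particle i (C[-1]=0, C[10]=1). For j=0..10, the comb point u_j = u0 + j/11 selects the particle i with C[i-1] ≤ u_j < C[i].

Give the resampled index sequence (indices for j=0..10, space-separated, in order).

C = [5/51, 13/51, 7/17, 9/17, 9/17, 9/17, 35/51, 41/51, 44/51, 16/17, 1]
j=0: u_0=5/132 ∈ [0, 5/51) → index 0
j=1: u_1=17/132 ∈ [5/51, 13/51) → index 1
j=2: u_2=29/132 ∈ [5/51, 13/51) → index 1
j=3: u_3=41/132 ∈ [13/51, 7/17) → index 2
j=4: u_4=53/132 ∈ [13/51, 7/17) → index 2
j=5: u_5=65/132 ∈ [7/17, 9/17) → index 3
j=6: u_6=7/12 ∈ [9/17, 35/51) → index 6
j=7: u_7=89/132 ∈ [9/17, 35/51) → index 6
j=8: u_8=101/132 ∈ [35/51, 41/51) → index 7
j=9: u_9=113/132 ∈ [41/51, 44/51) → index 8
j=10: u_10=125/132 ∈ [16/17, 1) → index 10

0 1 1 2 2 3 6 6 7 8 10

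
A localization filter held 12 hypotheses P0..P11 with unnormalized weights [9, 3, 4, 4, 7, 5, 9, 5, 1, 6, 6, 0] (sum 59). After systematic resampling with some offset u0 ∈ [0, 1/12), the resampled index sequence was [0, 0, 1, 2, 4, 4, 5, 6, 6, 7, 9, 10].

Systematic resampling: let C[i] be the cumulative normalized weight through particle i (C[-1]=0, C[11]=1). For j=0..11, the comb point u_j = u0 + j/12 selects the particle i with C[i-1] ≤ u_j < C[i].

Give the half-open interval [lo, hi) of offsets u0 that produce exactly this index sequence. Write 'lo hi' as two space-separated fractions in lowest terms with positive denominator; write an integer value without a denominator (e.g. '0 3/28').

C = [9/59, 12/59, 16/59, 20/59, 27/59, 32/59, 41/59, 46/59, 47/59, 53/59, 1, 1]
j=0 picked index 0: u0 ∈ [0, 9/59)
j=1 picked index 0: u0 ∈ [-1/12, 49/708)
j=2 picked index 1: u0 ∈ [-5/354, 13/354)
j=3 picked index 2: u0 ∈ [-11/236, 5/236)
j=4 picked index 4: u0 ∈ [1/177, 22/177)
j=5 picked index 4: u0 ∈ [-55/708, 29/708)
j=6 picked index 5: u0 ∈ [-5/118, 5/118)
j=7 picked index 6: u0 ∈ [-29/708, 79/708)
j=8 picked index 6: u0 ∈ [-22/177, 5/177)
j=9 picked index 7: u0 ∈ [-13/236, 7/236)
j=10 picked index 9: u0 ∈ [-13/354, 23/354)
j=11 picked index 10: u0 ∈ [-13/708, 1/12)
intersection: [1/177, 5/236)

1/177 5/236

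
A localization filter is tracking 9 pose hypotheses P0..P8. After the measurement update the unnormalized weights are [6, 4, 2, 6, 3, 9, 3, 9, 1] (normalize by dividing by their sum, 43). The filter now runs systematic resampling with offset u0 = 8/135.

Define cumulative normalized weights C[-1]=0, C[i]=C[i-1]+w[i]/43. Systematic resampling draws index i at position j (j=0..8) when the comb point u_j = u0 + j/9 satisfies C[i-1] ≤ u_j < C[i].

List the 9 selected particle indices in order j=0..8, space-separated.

C = [6/43, 10/43, 12/43, 18/43, 21/43, 30/43, 33/43, 42/43, 1]
j=0: u_0=8/135 ∈ [0, 6/43) → index 0
j=1: u_1=23/135 ∈ [6/43, 10/43) → index 1
j=2: u_2=38/135 ∈ [12/43, 18/43) → index 3
j=3: u_3=53/135 ∈ [12/43, 18/43) → index 3
j=4: u_4=68/135 ∈ [21/43, 30/43) → index 5
j=5: u_5=83/135 ∈ [21/43, 30/43) → index 5
j=6: u_6=98/135 ∈ [30/43, 33/43) → index 6
j=7: u_7=113/135 ∈ [33/43, 42/43) → index 7
j=8: u_8=128/135 ∈ [33/43, 42/43) → index 7

0 1 3 3 5 5 6 7 7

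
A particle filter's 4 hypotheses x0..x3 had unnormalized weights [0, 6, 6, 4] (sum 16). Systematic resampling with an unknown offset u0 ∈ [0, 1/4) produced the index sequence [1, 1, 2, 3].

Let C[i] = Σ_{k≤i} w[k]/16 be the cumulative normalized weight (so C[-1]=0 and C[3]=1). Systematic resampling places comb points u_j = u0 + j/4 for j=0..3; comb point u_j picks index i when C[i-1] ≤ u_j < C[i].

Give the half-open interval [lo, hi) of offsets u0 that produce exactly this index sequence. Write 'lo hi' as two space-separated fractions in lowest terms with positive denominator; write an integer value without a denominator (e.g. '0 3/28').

C = [0, 3/8, 3/4, 1]
j=0 picked index 1: u0 ∈ [0, 3/8)
j=1 picked index 1: u0 ∈ [-1/4, 1/8)
j=2 picked index 2: u0 ∈ [-1/8, 1/4)
j=3 picked index 3: u0 ∈ [0, 1/4)
intersection: [0, 1/8)

0 1/8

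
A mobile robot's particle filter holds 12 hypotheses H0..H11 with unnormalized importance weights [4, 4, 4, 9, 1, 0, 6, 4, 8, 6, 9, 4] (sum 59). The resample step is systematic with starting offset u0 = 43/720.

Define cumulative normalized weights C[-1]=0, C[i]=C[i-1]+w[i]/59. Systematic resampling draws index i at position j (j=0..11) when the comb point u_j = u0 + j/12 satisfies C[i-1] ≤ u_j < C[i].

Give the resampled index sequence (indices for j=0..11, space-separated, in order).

0 2 3 3 6 7 8 8 9 10 10 11

C = [4/59, 8/59, 12/59, 21/59, 22/59, 22/59, 28/59, 32/59, 40/59, 46/59, 55/59, 1]
j=0: u_0=43/720 ∈ [0, 4/59) → index 0
j=1: u_1=103/720 ∈ [8/59, 12/59) → index 2
j=2: u_2=163/720 ∈ [12/59, 21/59) → index 3
j=3: u_3=223/720 ∈ [12/59, 21/59) → index 3
j=4: u_4=283/720 ∈ [22/59, 28/59) → index 6
j=5: u_5=343/720 ∈ [28/59, 32/59) → index 7
j=6: u_6=403/720 ∈ [32/59, 40/59) → index 8
j=7: u_7=463/720 ∈ [32/59, 40/59) → index 8
j=8: u_8=523/720 ∈ [40/59, 46/59) → index 9
j=9: u_9=583/720 ∈ [46/59, 55/59) → index 10
j=10: u_10=643/720 ∈ [46/59, 55/59) → index 10
j=11: u_11=703/720 ∈ [55/59, 1) → index 11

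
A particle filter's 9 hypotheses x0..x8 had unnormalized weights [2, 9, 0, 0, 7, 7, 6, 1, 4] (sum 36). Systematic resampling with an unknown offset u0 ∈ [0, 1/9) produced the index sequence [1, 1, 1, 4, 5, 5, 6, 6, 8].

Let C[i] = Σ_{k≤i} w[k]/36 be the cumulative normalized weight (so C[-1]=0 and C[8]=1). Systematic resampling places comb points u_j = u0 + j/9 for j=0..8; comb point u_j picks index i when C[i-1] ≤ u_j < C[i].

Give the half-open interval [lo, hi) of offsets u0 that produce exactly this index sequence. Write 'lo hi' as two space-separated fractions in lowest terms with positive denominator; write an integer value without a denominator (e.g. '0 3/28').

C = [1/18, 11/36, 11/36, 11/36, 1/2, 25/36, 31/36, 8/9, 1]
j=0 picked index 1: u0 ∈ [1/18, 11/36)
j=1 picked index 1: u0 ∈ [-1/18, 7/36)
j=2 picked index 1: u0 ∈ [-1/6, 1/12)
j=3 picked index 4: u0 ∈ [-1/36, 1/6)
j=4 picked index 5: u0 ∈ [1/18, 1/4)
j=5 picked index 5: u0 ∈ [-1/18, 5/36)
j=6 picked index 6: u0 ∈ [1/36, 7/36)
j=7 picked index 6: u0 ∈ [-1/12, 1/12)
j=8 picked index 8: u0 ∈ [0, 1/9)
intersection: [1/18, 1/12)

1/18 1/12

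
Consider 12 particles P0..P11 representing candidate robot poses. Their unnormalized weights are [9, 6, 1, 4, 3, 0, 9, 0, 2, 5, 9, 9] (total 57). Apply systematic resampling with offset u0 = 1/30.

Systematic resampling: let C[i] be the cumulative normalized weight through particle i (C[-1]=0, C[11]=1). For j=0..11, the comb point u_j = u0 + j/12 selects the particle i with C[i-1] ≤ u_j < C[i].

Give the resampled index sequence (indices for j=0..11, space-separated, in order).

C = [3/19, 5/19, 16/57, 20/57, 23/57, 23/57, 32/57, 32/57, 34/57, 13/19, 16/19, 1]
j=0: u_0=1/30 ∈ [0, 3/19) → index 0
j=1: u_1=7/60 ∈ [0, 3/19) → index 0
j=2: u_2=1/5 ∈ [3/19, 5/19) → index 1
j=3: u_3=17/60 ∈ [16/57, 20/57) → index 3
j=4: u_4=11/30 ∈ [20/57, 23/57) → index 4
j=5: u_5=9/20 ∈ [23/57, 32/57) → index 6
j=6: u_6=8/15 ∈ [23/57, 32/57) → index 6
j=7: u_7=37/60 ∈ [34/57, 13/19) → index 9
j=8: u_8=7/10 ∈ [13/19, 16/19) → index 10
j=9: u_9=47/60 ∈ [13/19, 16/19) → index 10
j=10: u_10=13/15 ∈ [16/19, 1) → index 11
j=11: u_11=19/20 ∈ [16/19, 1) → index 11

0 0 1 3 4 6 6 9 10 10 11 11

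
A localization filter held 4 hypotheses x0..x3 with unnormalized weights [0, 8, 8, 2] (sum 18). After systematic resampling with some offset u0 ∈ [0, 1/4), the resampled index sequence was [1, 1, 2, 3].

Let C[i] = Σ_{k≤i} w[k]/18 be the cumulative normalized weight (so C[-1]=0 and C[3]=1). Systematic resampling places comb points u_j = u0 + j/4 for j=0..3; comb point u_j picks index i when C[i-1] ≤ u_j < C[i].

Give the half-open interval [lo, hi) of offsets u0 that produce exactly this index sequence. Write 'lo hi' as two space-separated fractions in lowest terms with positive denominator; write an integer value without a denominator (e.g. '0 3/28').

5/36 7/36

C = [0, 4/9, 8/9, 1]
j=0 picked index 1: u0 ∈ [0, 4/9)
j=1 picked index 1: u0 ∈ [-1/4, 7/36)
j=2 picked index 2: u0 ∈ [-1/18, 7/18)
j=3 picked index 3: u0 ∈ [5/36, 1/4)
intersection: [5/36, 7/36)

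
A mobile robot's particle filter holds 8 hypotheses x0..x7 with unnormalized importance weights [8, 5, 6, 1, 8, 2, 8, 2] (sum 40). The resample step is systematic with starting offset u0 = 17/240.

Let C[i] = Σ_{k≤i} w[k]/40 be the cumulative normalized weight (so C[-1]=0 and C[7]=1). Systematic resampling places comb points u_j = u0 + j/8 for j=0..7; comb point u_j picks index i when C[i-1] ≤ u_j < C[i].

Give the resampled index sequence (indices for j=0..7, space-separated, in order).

0 0 1 2 4 4 6 6

C = [1/5, 13/40, 19/40, 1/2, 7/10, 3/4, 19/20, 1]
j=0: u_0=17/240 ∈ [0, 1/5) → index 0
j=1: u_1=47/240 ∈ [0, 1/5) → index 0
j=2: u_2=77/240 ∈ [1/5, 13/40) → index 1
j=3: u_3=107/240 ∈ [13/40, 19/40) → index 2
j=4: u_4=137/240 ∈ [1/2, 7/10) → index 4
j=5: u_5=167/240 ∈ [1/2, 7/10) → index 4
j=6: u_6=197/240 ∈ [3/4, 19/20) → index 6
j=7: u_7=227/240 ∈ [3/4, 19/20) → index 6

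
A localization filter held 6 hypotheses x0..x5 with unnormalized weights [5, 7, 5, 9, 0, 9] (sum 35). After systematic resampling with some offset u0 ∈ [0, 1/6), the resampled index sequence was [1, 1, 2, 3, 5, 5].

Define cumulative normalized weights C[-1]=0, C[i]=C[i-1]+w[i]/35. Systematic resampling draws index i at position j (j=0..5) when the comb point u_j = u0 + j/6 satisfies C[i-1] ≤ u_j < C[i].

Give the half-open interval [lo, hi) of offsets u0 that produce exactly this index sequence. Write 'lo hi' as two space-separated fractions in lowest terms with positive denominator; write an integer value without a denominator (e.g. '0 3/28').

C = [1/7, 12/35, 17/35, 26/35, 26/35, 1]
j=0 picked index 1: u0 ∈ [1/7, 12/35)
j=1 picked index 1: u0 ∈ [-1/42, 37/210)
j=2 picked index 2: u0 ∈ [1/105, 16/105)
j=3 picked index 3: u0 ∈ [-1/70, 17/70)
j=4 picked index 5: u0 ∈ [8/105, 1/3)
j=5 picked index 5: u0 ∈ [-19/210, 1/6)
intersection: [1/7, 16/105)

1/7 16/105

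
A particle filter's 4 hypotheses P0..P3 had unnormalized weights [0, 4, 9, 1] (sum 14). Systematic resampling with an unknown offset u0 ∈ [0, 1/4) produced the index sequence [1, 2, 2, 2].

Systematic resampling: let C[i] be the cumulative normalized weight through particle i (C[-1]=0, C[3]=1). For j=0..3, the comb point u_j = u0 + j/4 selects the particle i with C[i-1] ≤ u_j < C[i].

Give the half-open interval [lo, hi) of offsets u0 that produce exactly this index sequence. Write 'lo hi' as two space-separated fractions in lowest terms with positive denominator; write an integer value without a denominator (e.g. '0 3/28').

1/28 5/28

C = [0, 2/7, 13/14, 1]
j=0 picked index 1: u0 ∈ [0, 2/7)
j=1 picked index 2: u0 ∈ [1/28, 19/28)
j=2 picked index 2: u0 ∈ [-3/14, 3/7)
j=3 picked index 2: u0 ∈ [-13/28, 5/28)
intersection: [1/28, 5/28)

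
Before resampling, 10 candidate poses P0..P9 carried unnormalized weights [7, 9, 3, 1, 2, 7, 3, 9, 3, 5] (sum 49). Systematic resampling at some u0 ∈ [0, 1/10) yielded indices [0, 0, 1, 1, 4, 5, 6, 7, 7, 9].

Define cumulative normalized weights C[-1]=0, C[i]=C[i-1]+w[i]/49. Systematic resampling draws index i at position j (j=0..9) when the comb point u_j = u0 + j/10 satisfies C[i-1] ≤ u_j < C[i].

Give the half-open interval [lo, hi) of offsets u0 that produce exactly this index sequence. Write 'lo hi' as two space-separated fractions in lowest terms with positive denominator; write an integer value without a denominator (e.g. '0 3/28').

2/245 13/490

C = [1/7, 16/49, 19/49, 20/49, 22/49, 29/49, 32/49, 41/49, 44/49, 1]
j=0 picked index 0: u0 ∈ [0, 1/7)
j=1 picked index 0: u0 ∈ [-1/10, 3/70)
j=2 picked index 1: u0 ∈ [-2/35, 31/245)
j=3 picked index 1: u0 ∈ [-11/70, 13/490)
j=4 picked index 4: u0 ∈ [2/245, 12/245)
j=5 picked index 5: u0 ∈ [-5/98, 9/98)
j=6 picked index 6: u0 ∈ [-2/245, 13/245)
j=7 picked index 7: u0 ∈ [-23/490, 67/490)
j=8 picked index 7: u0 ∈ [-36/245, 9/245)
j=9 picked index 9: u0 ∈ [-1/490, 1/10)
intersection: [2/245, 13/490)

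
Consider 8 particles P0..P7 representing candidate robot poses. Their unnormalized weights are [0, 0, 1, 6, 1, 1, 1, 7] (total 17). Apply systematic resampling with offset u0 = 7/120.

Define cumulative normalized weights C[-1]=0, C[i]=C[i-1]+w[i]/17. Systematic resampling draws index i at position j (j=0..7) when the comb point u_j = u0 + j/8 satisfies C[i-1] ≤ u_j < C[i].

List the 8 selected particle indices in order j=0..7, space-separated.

C = [0, 0, 1/17, 7/17, 8/17, 9/17, 10/17, 1]
j=0: u_0=7/120 ∈ [0, 1/17) → index 2
j=1: u_1=11/60 ∈ [1/17, 7/17) → index 3
j=2: u_2=37/120 ∈ [1/17, 7/17) → index 3
j=3: u_3=13/30 ∈ [7/17, 8/17) → index 4
j=4: u_4=67/120 ∈ [9/17, 10/17) → index 6
j=5: u_5=41/60 ∈ [10/17, 1) → index 7
j=6: u_6=97/120 ∈ [10/17, 1) → index 7
j=7: u_7=14/15 ∈ [10/17, 1) → index 7

2 3 3 4 6 7 7 7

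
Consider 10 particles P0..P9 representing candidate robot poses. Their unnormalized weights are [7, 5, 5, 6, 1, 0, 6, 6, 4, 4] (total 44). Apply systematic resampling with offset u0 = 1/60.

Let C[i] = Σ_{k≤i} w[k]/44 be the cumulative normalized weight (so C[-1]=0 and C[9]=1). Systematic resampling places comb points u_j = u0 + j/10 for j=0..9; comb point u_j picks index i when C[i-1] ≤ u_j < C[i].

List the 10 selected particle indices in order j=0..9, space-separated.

0 0 1 2 3 3 6 7 7 9

C = [7/44, 3/11, 17/44, 23/44, 6/11, 6/11, 15/22, 9/11, 10/11, 1]
j=0: u_0=1/60 ∈ [0, 7/44) → index 0
j=1: u_1=7/60 ∈ [0, 7/44) → index 0
j=2: u_2=13/60 ∈ [7/44, 3/11) → index 1
j=3: u_3=19/60 ∈ [3/11, 17/44) → index 2
j=4: u_4=5/12 ∈ [17/44, 23/44) → index 3
j=5: u_5=31/60 ∈ [17/44, 23/44) → index 3
j=6: u_6=37/60 ∈ [6/11, 15/22) → index 6
j=7: u_7=43/60 ∈ [15/22, 9/11) → index 7
j=8: u_8=49/60 ∈ [15/22, 9/11) → index 7
j=9: u_9=11/12 ∈ [10/11, 1) → index 9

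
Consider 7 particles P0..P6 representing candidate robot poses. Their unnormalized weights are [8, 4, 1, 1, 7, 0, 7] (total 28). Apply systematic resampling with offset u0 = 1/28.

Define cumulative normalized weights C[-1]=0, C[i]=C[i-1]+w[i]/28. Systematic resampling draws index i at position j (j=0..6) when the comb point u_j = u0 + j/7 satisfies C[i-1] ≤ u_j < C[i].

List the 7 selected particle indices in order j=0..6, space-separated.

C = [2/7, 3/7, 13/28, 1/2, 3/4, 3/4, 1]
j=0: u_0=1/28 ∈ [0, 2/7) → index 0
j=1: u_1=5/28 ∈ [0, 2/7) → index 0
j=2: u_2=9/28 ∈ [2/7, 3/7) → index 1
j=3: u_3=13/28 ∈ [13/28, 1/2) → index 3
j=4: u_4=17/28 ∈ [1/2, 3/4) → index 4
j=5: u_5=3/4 ∈ [3/4, 1) → index 6
j=6: u_6=25/28 ∈ [3/4, 1) → index 6

0 0 1 3 4 6 6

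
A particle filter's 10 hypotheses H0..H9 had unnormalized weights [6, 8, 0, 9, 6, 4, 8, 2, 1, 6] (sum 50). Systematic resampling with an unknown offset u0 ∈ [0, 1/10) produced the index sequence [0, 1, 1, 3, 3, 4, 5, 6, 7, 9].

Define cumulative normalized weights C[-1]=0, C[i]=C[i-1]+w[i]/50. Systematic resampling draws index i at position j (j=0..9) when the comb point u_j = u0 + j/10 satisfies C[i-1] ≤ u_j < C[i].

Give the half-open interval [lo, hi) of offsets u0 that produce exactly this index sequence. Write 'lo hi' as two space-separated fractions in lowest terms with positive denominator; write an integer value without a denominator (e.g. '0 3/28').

1/50 3/50

C = [3/25, 7/25, 7/25, 23/50, 29/50, 33/50, 41/50, 43/50, 22/25, 1]
j=0 picked index 0: u0 ∈ [0, 3/25)
j=1 picked index 1: u0 ∈ [1/50, 9/50)
j=2 picked index 1: u0 ∈ [-2/25, 2/25)
j=3 picked index 3: u0 ∈ [-1/50, 4/25)
j=4 picked index 3: u0 ∈ [-3/25, 3/50)
j=5 picked index 4: u0 ∈ [-1/25, 2/25)
j=6 picked index 5: u0 ∈ [-1/50, 3/50)
j=7 picked index 6: u0 ∈ [-1/25, 3/25)
j=8 picked index 7: u0 ∈ [1/50, 3/50)
j=9 picked index 9: u0 ∈ [-1/50, 1/10)
intersection: [1/50, 3/50)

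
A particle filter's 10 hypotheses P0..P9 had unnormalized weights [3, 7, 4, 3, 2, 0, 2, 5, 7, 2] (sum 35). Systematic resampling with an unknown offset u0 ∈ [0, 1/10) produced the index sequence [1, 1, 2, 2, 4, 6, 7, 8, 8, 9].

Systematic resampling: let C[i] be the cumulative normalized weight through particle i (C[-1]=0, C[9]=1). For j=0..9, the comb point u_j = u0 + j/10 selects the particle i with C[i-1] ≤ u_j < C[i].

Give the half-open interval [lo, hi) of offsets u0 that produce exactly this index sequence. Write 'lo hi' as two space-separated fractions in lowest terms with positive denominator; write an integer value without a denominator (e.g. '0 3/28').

C = [3/35, 2/7, 2/5, 17/35, 19/35, 19/35, 3/5, 26/35, 33/35, 1]
j=0 picked index 1: u0 ∈ [3/35, 2/7)
j=1 picked index 1: u0 ∈ [-1/70, 13/70)
j=2 picked index 2: u0 ∈ [3/35, 1/5)
j=3 picked index 2: u0 ∈ [-1/70, 1/10)
j=4 picked index 4: u0 ∈ [3/35, 1/7)
j=5 picked index 6: u0 ∈ [3/70, 1/10)
j=6 picked index 7: u0 ∈ [0, 1/7)
j=7 picked index 8: u0 ∈ [3/70, 17/70)
j=8 picked index 8: u0 ∈ [-2/35, 1/7)
j=9 picked index 9: u0 ∈ [3/70, 1/10)
intersection: [3/35, 1/10)

3/35 1/10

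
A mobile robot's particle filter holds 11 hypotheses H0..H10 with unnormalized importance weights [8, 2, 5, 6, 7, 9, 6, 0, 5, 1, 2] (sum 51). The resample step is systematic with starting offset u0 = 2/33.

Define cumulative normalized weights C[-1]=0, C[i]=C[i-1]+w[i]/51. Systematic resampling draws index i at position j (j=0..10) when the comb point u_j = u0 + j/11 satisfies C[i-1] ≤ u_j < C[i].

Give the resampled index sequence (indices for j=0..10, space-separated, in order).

0 0 2 3 4 4 5 5 6 8 10

C = [8/51, 10/51, 5/17, 7/17, 28/51, 37/51, 43/51, 43/51, 16/17, 49/51, 1]
j=0: u_0=2/33 ∈ [0, 8/51) → index 0
j=1: u_1=5/33 ∈ [0, 8/51) → index 0
j=2: u_2=8/33 ∈ [10/51, 5/17) → index 2
j=3: u_3=1/3 ∈ [5/17, 7/17) → index 3
j=4: u_4=14/33 ∈ [7/17, 28/51) → index 4
j=5: u_5=17/33 ∈ [7/17, 28/51) → index 4
j=6: u_6=20/33 ∈ [28/51, 37/51) → index 5
j=7: u_7=23/33 ∈ [28/51, 37/51) → index 5
j=8: u_8=26/33 ∈ [37/51, 43/51) → index 6
j=9: u_9=29/33 ∈ [43/51, 16/17) → index 8
j=10: u_10=32/33 ∈ [49/51, 1) → index 10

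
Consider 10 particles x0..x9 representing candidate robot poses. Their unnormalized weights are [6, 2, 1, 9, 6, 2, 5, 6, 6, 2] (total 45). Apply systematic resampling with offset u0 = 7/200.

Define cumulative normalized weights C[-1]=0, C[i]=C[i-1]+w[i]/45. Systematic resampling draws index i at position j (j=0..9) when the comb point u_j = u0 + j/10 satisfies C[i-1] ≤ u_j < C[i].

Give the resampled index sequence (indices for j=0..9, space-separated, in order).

C = [2/15, 8/45, 1/5, 2/5, 8/15, 26/45, 31/45, 37/45, 43/45, 1]
j=0: u_0=7/200 ∈ [0, 2/15) → index 0
j=1: u_1=27/200 ∈ [2/15, 8/45) → index 1
j=2: u_2=47/200 ∈ [1/5, 2/5) → index 3
j=3: u_3=67/200 ∈ [1/5, 2/5) → index 3
j=4: u_4=87/200 ∈ [2/5, 8/15) → index 4
j=5: u_5=107/200 ∈ [8/15, 26/45) → index 5
j=6: u_6=127/200 ∈ [26/45, 31/45) → index 6
j=7: u_7=147/200 ∈ [31/45, 37/45) → index 7
j=8: u_8=167/200 ∈ [37/45, 43/45) → index 8
j=9: u_9=187/200 ∈ [37/45, 43/45) → index 8

0 1 3 3 4 5 6 7 8 8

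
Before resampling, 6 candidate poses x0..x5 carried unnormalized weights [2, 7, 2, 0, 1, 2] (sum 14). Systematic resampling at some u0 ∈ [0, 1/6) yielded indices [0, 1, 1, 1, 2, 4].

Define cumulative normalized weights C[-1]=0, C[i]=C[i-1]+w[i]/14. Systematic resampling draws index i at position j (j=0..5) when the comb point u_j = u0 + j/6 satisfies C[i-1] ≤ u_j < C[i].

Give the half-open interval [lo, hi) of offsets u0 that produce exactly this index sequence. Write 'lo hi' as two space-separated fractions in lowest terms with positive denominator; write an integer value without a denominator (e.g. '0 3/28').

C = [1/7, 9/14, 11/14, 11/14, 6/7, 1]
j=0 picked index 0: u0 ∈ [0, 1/7)
j=1 picked index 1: u0 ∈ [-1/42, 10/21)
j=2 picked index 1: u0 ∈ [-4/21, 13/42)
j=3 picked index 1: u0 ∈ [-5/14, 1/7)
j=4 picked index 2: u0 ∈ [-1/42, 5/42)
j=5 picked index 4: u0 ∈ [-1/21, 1/42)
intersection: [0, 1/42)

0 1/42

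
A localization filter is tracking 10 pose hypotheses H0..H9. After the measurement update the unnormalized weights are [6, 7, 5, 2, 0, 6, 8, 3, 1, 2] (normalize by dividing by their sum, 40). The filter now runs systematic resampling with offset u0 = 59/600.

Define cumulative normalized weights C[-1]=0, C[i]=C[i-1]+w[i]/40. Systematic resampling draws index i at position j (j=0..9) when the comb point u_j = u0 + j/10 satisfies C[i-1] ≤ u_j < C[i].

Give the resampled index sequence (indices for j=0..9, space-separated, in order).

C = [3/20, 13/40, 9/20, 1/2, 1/2, 13/20, 17/20, 37/40, 19/20, 1]
j=0: u_0=59/600 ∈ [0, 3/20) → index 0
j=1: u_1=119/600 ∈ [3/20, 13/40) → index 1
j=2: u_2=179/600 ∈ [3/20, 13/40) → index 1
j=3: u_3=239/600 ∈ [13/40, 9/20) → index 2
j=4: u_4=299/600 ∈ [9/20, 1/2) → index 3
j=5: u_5=359/600 ∈ [1/2, 13/20) → index 5
j=6: u_6=419/600 ∈ [13/20, 17/20) → index 6
j=7: u_7=479/600 ∈ [13/20, 17/20) → index 6
j=8: u_8=539/600 ∈ [17/20, 37/40) → index 7
j=9: u_9=599/600 ∈ [19/20, 1) → index 9

0 1 1 2 3 5 6 6 7 9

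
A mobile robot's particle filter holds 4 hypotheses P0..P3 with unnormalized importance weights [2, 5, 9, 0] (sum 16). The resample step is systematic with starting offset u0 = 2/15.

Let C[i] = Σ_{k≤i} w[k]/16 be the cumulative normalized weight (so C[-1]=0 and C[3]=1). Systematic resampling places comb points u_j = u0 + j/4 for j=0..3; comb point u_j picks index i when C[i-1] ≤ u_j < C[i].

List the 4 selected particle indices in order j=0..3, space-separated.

1 1 2 2

C = [1/8, 7/16, 1, 1]
j=0: u_0=2/15 ∈ [1/8, 7/16) → index 1
j=1: u_1=23/60 ∈ [1/8, 7/16) → index 1
j=2: u_2=19/30 ∈ [7/16, 1) → index 2
j=3: u_3=53/60 ∈ [7/16, 1) → index 2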